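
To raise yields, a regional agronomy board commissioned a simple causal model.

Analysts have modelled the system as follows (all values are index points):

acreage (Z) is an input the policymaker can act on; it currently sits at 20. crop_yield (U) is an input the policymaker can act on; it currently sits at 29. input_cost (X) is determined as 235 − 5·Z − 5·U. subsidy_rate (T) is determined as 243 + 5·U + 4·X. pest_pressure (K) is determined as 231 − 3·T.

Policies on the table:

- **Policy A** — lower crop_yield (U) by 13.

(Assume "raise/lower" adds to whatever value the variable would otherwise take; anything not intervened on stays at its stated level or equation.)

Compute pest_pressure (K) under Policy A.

-1398

Policy A (U − 13):
  Z = 20
  U = 29 − 13 = 16
  X = 235 − 5·20 − 5·16 = 55
  T = 243 + 5·16 + 4·55 = 543
  K = 231 − 3·543 = -1398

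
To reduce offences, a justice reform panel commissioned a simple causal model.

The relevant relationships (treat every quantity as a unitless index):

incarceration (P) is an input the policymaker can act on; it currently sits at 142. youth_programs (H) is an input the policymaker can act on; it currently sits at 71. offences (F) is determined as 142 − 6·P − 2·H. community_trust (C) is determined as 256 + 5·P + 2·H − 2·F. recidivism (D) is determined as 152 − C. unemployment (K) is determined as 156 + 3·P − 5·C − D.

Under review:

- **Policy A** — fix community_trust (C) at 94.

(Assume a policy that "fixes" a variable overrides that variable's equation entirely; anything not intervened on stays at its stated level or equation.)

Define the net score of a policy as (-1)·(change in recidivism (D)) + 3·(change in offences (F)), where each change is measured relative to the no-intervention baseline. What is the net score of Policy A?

-2718

Baseline:
  P = 142
  H = 71
  F = 142 − 6·142 − 2·71 = -852
  C = 256 + 5·142 + 2·71 − 2·(-852) = 2812
  D = 152 − 2812 = -2660
Policy A (C := 94):
  P = 142
  H = 71
  F = 142 − 6·142 − 2·71 = -852
  C = 94
  D = 152 − 94 = 58
ΔD = 58 − (-2660) = 2718; ΔF = -852 − (-852) = 0
Score = (-1)·2718 + 3·0 = -2718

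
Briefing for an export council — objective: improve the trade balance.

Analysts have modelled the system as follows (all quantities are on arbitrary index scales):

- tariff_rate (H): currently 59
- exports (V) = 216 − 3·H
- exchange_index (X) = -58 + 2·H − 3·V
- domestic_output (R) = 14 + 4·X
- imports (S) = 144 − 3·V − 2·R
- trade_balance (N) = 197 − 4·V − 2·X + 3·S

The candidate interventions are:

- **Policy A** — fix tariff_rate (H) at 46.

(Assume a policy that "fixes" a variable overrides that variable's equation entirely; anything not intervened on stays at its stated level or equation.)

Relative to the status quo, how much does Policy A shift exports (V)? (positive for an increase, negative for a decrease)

39

Baseline:
  H = 59
  V = 216 − 3·59 = 39
Policy A (H := 46):
  H = 46
  V = 216 − 3·46 = 78
Change in V: 78 − 39 = 39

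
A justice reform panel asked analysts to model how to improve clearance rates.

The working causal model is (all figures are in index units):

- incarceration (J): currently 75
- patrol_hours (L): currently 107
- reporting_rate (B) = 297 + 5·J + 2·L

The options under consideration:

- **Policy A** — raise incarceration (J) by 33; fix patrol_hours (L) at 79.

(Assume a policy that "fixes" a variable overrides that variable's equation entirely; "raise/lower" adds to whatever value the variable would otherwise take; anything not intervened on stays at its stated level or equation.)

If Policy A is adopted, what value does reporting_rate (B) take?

Policy A (J + 33, L := 79):
  J = 75 + 33 = 108
  L = 79
  B = 297 + 5·108 + 2·79 = 995

995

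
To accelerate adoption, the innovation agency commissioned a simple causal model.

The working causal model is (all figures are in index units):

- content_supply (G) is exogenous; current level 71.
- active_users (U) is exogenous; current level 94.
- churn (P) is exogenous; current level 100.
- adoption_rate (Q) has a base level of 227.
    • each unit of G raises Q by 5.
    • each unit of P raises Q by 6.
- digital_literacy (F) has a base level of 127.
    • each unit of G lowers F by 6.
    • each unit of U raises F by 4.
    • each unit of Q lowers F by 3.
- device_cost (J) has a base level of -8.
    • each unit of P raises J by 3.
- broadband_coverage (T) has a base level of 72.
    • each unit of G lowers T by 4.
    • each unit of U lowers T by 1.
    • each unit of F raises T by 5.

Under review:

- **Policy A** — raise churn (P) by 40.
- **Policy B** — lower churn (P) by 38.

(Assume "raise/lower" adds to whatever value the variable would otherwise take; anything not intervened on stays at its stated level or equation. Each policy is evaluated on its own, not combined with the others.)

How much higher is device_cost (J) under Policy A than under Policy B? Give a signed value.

234

Policy A (P + 40):
  P = 100 + 40 = 140
  J = -8 + 3·140 = 412
Policy B (P − 38):
  P = 100 − 38 = 62
  J = -8 + 3·62 = 178
J: 412 − 178 = 234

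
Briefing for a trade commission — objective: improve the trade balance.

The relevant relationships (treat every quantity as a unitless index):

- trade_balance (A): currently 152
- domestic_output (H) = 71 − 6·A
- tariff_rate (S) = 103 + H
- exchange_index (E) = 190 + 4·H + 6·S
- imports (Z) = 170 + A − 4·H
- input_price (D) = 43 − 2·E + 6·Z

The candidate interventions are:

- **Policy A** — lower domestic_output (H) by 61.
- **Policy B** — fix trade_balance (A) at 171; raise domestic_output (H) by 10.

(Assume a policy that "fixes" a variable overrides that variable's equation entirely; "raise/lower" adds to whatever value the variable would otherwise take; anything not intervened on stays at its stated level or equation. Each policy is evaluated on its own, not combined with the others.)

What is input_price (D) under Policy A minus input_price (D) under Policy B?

-2006

Policy A (H − 61):
  A = 152
  H = 71 − 6·152 (−61 from intervention) = -902
  S = 103 + (-902) = -799
  E = 190 + 4·(-902) + 6·(-799) = -8212
  Z = 170 + 152 − 4·(-902) = 3930
  D = 43 − 2·(-8212) + 6·3930 = 40047
Policy B (A := 171, H + 10):
  A = 171
  H = 71 − 6·171 (+10 from intervention) = -945
  S = 103 + (-945) = -842
  E = 190 + 4·(-945) + 6·(-842) = -8642
  Z = 170 + 171 − 4·(-945) = 4121
  D = 43 − 2·(-8642) + 6·4121 = 42053
D: 40047 − 42053 = -2006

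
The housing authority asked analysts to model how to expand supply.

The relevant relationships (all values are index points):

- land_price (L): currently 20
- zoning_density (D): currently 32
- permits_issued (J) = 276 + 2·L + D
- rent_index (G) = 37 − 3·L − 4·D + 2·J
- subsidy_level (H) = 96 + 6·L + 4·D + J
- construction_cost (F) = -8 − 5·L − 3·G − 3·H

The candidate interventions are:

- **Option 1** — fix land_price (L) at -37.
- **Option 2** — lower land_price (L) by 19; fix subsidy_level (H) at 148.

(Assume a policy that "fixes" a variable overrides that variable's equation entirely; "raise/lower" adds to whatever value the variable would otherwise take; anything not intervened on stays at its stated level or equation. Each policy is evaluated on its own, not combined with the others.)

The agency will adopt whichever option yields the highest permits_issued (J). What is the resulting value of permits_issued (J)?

Option 1 (L := -37):
  L = -37
  D = 32
  J = 276 + 2·(-37) + 32 = 234
Option 2 (L − 19, H := 148):
  L = 20 − 19 = 1
  D = 32
  J = 276 + 2·1 + 32 = 310
Comparing — Option 1: J=234, Option 2: J=310. Highest is 310 (Option 2).

310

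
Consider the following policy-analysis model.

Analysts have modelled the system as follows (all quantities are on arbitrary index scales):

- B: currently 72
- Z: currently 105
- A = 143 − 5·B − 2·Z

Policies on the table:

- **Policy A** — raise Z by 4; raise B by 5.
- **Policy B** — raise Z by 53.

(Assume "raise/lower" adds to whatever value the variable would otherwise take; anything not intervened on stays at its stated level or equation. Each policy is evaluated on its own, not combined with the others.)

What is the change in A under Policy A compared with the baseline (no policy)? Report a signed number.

-33

Baseline:
  B = 72
  Z = 105
  A = 143 − 5·72 − 2·105 = -427
Policy A (Z + 4, B + 5):
  B = 72 + 5 = 77
  Z = 105 + 4 = 109
  A = 143 − 5·77 − 2·109 = -460
Change in A: -460 − (-427) = -33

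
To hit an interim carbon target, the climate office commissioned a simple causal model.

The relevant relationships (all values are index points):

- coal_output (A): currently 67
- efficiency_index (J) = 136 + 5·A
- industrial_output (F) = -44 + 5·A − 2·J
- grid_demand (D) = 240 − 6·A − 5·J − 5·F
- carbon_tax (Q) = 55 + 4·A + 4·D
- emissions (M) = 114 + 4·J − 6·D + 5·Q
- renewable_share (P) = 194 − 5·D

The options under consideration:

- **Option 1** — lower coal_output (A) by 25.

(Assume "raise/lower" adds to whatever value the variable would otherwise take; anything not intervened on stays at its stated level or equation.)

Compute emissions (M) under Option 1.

Option 1 (A − 25):
  A = 67 − 25 = 42
  J = 136 + 5·42 = 346
  F = -44 + 5·42 − 2·346 = -526
  D = 240 − 6·42 − 5·346 − 5·(-526) = 888
  Q = 55 + 4·42 + 4·888 = 3775
  M = 114 + 4·346 − 6·888 + 5·3775 = 15045

15045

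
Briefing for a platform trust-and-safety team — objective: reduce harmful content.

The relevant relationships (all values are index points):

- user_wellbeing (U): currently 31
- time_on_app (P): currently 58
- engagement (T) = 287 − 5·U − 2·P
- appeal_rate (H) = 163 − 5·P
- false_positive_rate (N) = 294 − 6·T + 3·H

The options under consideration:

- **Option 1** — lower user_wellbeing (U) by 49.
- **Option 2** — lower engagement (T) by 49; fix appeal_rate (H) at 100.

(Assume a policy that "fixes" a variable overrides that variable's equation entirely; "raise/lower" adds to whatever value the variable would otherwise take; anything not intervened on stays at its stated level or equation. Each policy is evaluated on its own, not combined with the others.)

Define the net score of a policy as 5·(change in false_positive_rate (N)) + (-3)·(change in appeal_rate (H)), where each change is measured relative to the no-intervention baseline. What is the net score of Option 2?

4194

Baseline:
  U = 31
  P = 58
  T = 287 − 5·31 − 2·58 = 16
  H = 163 − 5·58 = -127
  N = 294 − 6·16 + 3·(-127) = -183
Option 2 (T − 49, H := 100):
  U = 31
  P = 58
  T = 287 − 5·31 − 2·58 (−49 from intervention) = -33
  H = 100
  N = 294 − 6·(-33) + 3·100 = 792
ΔN = 792 − (-183) = 975; ΔH = 100 − (-127) = 227
Score = 5·975 + (-3)·227 = 4194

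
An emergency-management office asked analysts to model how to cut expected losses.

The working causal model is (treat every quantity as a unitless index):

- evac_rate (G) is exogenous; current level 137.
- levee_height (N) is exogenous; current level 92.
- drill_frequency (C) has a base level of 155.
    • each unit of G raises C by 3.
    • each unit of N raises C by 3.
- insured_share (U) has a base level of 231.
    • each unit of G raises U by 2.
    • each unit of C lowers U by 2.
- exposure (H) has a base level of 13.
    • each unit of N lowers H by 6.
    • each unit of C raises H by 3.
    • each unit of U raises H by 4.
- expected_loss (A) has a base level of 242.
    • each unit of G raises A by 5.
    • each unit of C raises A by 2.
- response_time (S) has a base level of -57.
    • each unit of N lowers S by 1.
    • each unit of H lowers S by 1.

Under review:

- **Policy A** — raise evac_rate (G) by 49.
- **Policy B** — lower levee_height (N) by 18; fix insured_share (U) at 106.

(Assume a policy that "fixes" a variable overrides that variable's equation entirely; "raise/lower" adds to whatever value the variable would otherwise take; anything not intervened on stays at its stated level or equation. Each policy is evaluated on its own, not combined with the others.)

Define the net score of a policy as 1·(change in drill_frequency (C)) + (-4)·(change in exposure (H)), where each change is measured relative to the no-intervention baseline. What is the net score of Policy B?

-20398

Baseline:
  G = 137
  N = 92
  C = 155 + 3·137 + 3·92 = 842
  U = 231 + 2·137 − 2·842 = -1179
  H = 13 − 6·92 + 3·842 + 4·(-1179) = -2729
Policy B (N − 18, U := 106):
  G = 137
  N = 92 − 18 = 74
  C = 155 + 3·137 + 3·74 = 788
  U = 106
  H = 13 − 6·74 + 3·788 + 4·106 = 2357
ΔC = 788 − 842 = -54; ΔH = 2357 − (-2729) = 5086
Score = 1·(-54) + (-4)·5086 = -20398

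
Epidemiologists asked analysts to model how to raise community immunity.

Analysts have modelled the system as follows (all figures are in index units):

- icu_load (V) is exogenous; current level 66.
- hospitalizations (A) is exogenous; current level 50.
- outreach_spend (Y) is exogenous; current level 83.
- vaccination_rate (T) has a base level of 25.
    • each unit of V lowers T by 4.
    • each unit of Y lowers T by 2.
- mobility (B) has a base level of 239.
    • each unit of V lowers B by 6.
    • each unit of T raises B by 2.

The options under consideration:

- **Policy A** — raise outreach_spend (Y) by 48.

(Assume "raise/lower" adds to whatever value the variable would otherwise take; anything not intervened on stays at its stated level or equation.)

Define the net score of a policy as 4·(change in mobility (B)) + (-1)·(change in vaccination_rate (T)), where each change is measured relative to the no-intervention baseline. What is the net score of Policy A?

Baseline:
  V = 66
  Y = 83
  T = 25 − 4·66 − 2·83 = -405
  B = 239 − 6·66 + 2·(-405) = -967
Policy A (Y + 48):
  V = 66
  Y = 83 + 48 = 131
  T = 25 − 4·66 − 2·131 = -501
  B = 239 − 6·66 + 2·(-501) = -1159
ΔB = -1159 − (-967) = -192; ΔT = -501 − (-405) = -96
Score = 4·(-192) + (-1)·(-96) = -672

-672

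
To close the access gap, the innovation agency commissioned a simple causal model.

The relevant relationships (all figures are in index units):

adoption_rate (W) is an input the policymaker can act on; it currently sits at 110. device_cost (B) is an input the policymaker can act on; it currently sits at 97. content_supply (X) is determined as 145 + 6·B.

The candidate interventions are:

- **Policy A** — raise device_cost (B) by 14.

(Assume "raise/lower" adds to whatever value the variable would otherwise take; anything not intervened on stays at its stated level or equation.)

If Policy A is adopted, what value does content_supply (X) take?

Policy A (B + 14):
  B = 97 + 14 = 111
  X = 145 + 6·111 = 811

811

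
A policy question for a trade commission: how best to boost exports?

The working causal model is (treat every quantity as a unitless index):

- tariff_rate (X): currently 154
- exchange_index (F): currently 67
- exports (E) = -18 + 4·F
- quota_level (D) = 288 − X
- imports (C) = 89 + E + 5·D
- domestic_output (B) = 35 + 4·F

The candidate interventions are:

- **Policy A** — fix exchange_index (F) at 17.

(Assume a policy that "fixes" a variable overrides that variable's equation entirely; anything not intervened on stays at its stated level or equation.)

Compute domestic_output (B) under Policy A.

103

Policy A (F := 17):
  F = 17
  B = 35 + 4·17 = 103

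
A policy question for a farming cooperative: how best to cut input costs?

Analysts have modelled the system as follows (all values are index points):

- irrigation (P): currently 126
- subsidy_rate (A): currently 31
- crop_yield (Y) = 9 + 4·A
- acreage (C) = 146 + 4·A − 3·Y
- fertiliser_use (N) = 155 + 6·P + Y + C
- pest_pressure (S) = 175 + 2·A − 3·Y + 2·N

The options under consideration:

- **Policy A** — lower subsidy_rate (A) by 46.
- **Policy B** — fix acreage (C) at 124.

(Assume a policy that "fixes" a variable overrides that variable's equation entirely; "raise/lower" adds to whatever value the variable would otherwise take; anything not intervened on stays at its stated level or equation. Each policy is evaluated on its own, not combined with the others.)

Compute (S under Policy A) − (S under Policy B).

Policy A (A − 46):
  P = 126
  A = 31 − 46 = -15
  Y = 9 + 4·(-15) = -51
  C = 146 + 4·(-15) − 3·(-51) = 239
  N = 155 + 6·126 + (-51) + 239 = 1099
  S = 175 + 2·(-15) − 3·(-51) + 2·1099 = 2496
Policy B (C := 124):
  P = 126
  A = 31
  Y = 9 + 4·31 = 133
  C = 124
  N = 155 + 6·126 + 133 + 124 = 1168
  S = 175 + 2·31 − 3·133 + 2·1168 = 2174
S: 2496 − 2174 = 322

322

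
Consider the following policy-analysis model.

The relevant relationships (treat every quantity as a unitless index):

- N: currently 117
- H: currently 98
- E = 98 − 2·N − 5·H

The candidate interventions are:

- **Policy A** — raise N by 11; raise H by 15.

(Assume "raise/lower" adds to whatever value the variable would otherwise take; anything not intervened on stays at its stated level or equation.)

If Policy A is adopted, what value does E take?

Policy A (N + 11, H + 15):
  N = 117 + 11 = 128
  H = 98 + 15 = 113
  E = 98 − 2·128 − 5·113 = -723

-723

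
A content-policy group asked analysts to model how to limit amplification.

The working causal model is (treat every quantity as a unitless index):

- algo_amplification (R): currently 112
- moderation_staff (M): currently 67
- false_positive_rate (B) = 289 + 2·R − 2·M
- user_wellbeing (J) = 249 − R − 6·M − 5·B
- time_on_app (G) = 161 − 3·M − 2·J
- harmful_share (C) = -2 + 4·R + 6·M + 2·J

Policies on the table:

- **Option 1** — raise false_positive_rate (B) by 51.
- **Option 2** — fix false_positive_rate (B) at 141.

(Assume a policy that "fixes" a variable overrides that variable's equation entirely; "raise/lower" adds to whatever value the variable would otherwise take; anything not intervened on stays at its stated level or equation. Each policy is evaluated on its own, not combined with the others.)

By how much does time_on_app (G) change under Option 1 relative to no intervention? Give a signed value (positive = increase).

510

Baseline:
  R = 112
  M = 67
  B = 289 + 2·112 − 2·67 = 379
  J = 249 − 112 − 6·67 − 5·379 = -2160
  G = 161 − 3·67 − 2·(-2160) = 4280
Option 1 (B + 51):
  R = 112
  M = 67
  B = 289 + 2·112 − 2·67 (+51 from intervention) = 430
  J = 249 − 112 − 6·67 − 5·430 = -2415
  G = 161 − 3·67 − 2·(-2415) = 4790
Change in G: 4790 − 4280 = 510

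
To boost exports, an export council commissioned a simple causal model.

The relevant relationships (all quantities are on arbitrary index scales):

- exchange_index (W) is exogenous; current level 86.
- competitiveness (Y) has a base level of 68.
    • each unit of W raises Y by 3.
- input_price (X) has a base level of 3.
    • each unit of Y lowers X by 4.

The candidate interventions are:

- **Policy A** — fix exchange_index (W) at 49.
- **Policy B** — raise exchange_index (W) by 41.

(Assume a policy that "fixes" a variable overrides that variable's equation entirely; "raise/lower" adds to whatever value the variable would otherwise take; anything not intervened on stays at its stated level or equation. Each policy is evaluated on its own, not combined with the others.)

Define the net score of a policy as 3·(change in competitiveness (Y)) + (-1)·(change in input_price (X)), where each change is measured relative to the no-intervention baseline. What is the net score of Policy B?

861

Baseline:
  W = 86
  Y = 68 + 3·86 = 326
  X = 3 − 4·326 = -1301
Policy B (W + 41):
  W = 86 + 41 = 127
  Y = 68 + 3·127 = 449
  X = 3 − 4·449 = -1793
ΔY = 449 − 326 = 123; ΔX = -1793 − (-1301) = -492
Score = 3·123 + (-1)·(-492) = 861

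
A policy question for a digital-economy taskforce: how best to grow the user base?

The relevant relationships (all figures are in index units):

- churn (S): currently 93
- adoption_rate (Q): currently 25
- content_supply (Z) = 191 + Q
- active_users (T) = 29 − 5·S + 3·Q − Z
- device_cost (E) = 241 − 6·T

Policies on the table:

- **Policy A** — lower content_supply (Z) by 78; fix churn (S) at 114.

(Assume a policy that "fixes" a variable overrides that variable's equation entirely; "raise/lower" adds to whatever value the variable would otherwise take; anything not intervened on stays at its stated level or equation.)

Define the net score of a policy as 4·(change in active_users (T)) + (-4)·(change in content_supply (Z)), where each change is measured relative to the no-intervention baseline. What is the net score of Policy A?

204

Baseline:
  S = 93
  Q = 25
  Z = 191 + 25 = 216
  T = 29 − 5·93 + 3·25 − 216 = -577
Policy A (Z − 78, S := 114):
  S = 114
  Q = 25
  Z = 191 + 25 (−78 from intervention) = 138
  T = 29 − 5·114 + 3·25 − 138 = -604
ΔT = -604 − (-577) = -27; ΔZ = 138 − 216 = -78
Score = 4·(-27) + (-4)·(-78) = 204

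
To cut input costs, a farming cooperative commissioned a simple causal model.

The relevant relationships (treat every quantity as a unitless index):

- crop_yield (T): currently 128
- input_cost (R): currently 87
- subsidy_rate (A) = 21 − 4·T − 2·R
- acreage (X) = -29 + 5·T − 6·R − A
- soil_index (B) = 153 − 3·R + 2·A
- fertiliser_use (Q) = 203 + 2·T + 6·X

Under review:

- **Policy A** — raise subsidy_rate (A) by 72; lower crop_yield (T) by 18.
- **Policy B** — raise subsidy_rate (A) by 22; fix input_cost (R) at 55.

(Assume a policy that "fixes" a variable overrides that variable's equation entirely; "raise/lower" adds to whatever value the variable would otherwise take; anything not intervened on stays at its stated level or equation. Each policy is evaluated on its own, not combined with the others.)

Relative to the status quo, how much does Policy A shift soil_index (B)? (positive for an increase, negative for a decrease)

Baseline:
  T = 128
  R = 87
  A = 21 − 4·128 − 2·87 = -665
  B = 153 − 3·87 + 2·(-665) = -1438
Policy A (A + 72, T − 18):
  T = 128 − 18 = 110
  R = 87
  A = 21 − 4·110 − 2·87 (+72 from intervention) = -521
  B = 153 − 3·87 + 2·(-521) = -1150
Change in B: -1150 − (-1438) = 288

288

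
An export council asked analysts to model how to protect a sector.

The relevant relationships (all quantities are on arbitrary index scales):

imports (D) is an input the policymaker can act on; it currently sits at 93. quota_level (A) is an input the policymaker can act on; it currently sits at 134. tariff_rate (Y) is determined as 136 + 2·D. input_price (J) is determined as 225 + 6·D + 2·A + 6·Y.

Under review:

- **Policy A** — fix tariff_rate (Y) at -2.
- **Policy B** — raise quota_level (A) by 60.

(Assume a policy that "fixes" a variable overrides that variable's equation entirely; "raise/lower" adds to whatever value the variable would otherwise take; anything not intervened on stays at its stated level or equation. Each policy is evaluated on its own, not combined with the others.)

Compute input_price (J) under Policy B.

Policy B (A + 60):
  D = 93
  A = 134 + 60 = 194
  Y = 136 + 2·93 = 322
  J = 225 + 6·93 + 2·194 + 6·322 = 3103

3103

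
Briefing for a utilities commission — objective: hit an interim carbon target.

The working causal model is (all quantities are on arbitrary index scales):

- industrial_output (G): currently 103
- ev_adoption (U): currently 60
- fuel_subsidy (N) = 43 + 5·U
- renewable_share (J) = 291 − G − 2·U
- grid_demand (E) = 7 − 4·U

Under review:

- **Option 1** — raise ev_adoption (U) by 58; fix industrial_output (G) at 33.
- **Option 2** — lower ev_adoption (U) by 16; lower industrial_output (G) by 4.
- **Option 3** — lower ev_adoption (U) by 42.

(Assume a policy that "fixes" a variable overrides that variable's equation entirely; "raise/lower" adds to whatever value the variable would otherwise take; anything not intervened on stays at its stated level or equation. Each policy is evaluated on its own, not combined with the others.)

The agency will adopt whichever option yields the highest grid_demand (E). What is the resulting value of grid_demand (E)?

Option 1 (U + 58, G := 33):
  U = 60 + 58 = 118
  E = 7 − 4·118 = -465
Option 2 (U − 16, G − 4):
  U = 60 − 16 = 44
  E = 7 − 4·44 = -169
Option 3 (U − 42):
  U = 60 − 42 = 18
  E = 7 − 4·18 = -65
Comparing — Option 1: E=-465, Option 2: E=-169, Option 3: E=-65. Highest is -65 (Option 3).

-65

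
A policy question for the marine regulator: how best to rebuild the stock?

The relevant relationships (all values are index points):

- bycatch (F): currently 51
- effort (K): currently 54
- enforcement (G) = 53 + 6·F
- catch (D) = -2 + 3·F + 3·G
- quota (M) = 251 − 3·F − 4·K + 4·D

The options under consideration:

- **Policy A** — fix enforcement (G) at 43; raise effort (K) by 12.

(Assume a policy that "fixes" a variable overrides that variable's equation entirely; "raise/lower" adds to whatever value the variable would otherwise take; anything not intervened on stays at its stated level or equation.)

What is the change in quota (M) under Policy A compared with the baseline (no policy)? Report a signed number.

-3840

Baseline:
  F = 51
  K = 54
  G = 53 + 6·51 = 359
  D = -2 + 3·51 + 3·359 = 1228
  M = 251 − 3·51 − 4·54 + 4·1228 = 4794
Policy A (G := 43, K + 12):
  F = 51
  K = 54 + 12 = 66
  G = 43
  D = -2 + 3·51 + 3·43 = 280
  M = 251 − 3·51 − 4·66 + 4·280 = 954
Change in M: 954 − 4794 = -3840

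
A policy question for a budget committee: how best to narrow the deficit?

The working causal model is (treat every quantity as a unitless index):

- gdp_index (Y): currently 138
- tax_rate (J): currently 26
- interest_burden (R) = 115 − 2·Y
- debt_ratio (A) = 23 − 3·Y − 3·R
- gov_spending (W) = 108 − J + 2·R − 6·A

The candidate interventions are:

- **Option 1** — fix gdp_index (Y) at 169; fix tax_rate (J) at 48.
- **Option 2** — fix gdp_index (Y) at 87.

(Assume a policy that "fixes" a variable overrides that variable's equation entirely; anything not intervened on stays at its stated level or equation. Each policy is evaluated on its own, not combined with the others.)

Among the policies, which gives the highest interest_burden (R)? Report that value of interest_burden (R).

-59

Option 1 (Y := 169, J := 48):
  Y = 169
  R = 115 − 2·169 = -223
Option 2 (Y := 87):
  Y = 87
  R = 115 − 2·87 = -59
Comparing — Option 1: R=-223, Option 2: R=-59. Highest is -59 (Option 2).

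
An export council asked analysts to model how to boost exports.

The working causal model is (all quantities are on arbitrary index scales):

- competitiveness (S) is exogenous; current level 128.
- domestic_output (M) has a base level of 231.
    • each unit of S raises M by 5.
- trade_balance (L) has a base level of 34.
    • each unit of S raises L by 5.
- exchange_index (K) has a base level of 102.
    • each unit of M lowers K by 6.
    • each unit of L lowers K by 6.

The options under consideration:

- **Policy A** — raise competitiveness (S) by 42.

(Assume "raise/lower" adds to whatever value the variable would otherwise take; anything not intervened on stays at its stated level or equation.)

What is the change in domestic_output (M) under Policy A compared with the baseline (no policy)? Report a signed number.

210

Baseline:
  S = 128
  M = 231 + 5·128 = 871
Policy A (S + 42):
  S = 128 + 42 = 170
  M = 231 + 5·170 = 1081
Change in M: 1081 − 871 = 210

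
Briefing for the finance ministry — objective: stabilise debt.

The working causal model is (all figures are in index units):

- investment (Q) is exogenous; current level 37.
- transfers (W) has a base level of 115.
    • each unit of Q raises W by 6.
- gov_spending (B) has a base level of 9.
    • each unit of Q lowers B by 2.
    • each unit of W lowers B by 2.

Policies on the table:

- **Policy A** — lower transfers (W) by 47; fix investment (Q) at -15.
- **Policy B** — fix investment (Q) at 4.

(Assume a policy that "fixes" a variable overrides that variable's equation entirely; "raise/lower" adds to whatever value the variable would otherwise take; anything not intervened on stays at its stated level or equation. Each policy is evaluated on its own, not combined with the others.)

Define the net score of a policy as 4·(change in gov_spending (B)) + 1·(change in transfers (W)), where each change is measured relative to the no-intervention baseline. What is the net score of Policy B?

Baseline:
  Q = 37
  W = 115 + 6·37 = 337
  B = 9 − 2·37 − 2·337 = -739
Policy B (Q := 4):
  Q = 4
  W = 115 + 6·4 = 139
  B = 9 − 2·4 − 2·139 = -277
ΔB = -277 − (-739) = 462; ΔW = 139 − 337 = -198
Score = 4·462 + 1·(-198) = 1650

1650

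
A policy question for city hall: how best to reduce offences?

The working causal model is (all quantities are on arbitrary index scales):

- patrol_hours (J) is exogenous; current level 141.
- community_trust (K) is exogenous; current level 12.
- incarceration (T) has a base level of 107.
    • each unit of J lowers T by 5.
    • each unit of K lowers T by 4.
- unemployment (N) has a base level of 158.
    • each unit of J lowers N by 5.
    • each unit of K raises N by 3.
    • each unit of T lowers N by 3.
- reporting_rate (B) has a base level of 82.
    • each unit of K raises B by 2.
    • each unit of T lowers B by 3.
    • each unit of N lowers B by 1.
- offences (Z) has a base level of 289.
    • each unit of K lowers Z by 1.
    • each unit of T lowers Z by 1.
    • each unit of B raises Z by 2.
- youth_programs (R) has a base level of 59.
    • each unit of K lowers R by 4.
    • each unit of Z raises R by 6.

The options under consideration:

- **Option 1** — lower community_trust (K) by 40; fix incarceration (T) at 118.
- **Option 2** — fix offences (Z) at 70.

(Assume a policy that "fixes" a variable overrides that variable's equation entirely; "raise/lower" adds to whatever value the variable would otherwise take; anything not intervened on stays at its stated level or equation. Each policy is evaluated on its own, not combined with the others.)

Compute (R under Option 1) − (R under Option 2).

8818

Option 1 (K − 40, T := 118):
  J = 141
  K = 12 − 40 = -28
  T = 118
  N = 158 − 5·141 + 3·(-28) − 3·118 = -985
  B = 82 + 2·(-28) − 3·118 − (-985) = 657
  Z = 289 − (-28) − 118 + 2·657 = 1513
  R = 59 − 4·(-28) + 6·1513 = 9249
Option 2 (Z := 70):
  J = 141
  K = 12
  T = 107 − 5·141 − 4·12 = -646
  N = 158 − 5·141 + 3·12 − 3·(-646) = 1427
  B = 82 + 2·12 − 3·(-646) − 1427 = 617
  Z = 70
  R = 59 − 4·12 + 6·70 = 431
R: 9249 − 431 = 8818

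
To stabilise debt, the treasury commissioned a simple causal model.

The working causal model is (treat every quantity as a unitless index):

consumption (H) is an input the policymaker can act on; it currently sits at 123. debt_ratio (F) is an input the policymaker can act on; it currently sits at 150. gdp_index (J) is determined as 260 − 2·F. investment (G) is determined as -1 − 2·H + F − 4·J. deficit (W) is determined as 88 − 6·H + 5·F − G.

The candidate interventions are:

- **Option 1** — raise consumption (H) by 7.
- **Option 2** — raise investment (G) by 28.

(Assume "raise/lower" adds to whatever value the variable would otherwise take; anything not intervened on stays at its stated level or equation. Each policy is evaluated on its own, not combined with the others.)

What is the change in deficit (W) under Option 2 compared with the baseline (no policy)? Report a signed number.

Baseline:
  H = 123
  F = 150
  J = 260 − 2·150 = -40
  G = -1 − 2·123 + 150 − 4·(-40) = 63
  W = 88 − 6·123 + 5·150 − 63 = 37
Option 2 (G + 28):
  H = 123
  F = 150
  J = 260 − 2·150 = -40
  G = -1 − 2·123 + 150 − 4·(-40) (+28 from intervention) = 91
  W = 88 − 6·123 + 5·150 − 91 = 9
Change in W: 9 − 37 = -28

-28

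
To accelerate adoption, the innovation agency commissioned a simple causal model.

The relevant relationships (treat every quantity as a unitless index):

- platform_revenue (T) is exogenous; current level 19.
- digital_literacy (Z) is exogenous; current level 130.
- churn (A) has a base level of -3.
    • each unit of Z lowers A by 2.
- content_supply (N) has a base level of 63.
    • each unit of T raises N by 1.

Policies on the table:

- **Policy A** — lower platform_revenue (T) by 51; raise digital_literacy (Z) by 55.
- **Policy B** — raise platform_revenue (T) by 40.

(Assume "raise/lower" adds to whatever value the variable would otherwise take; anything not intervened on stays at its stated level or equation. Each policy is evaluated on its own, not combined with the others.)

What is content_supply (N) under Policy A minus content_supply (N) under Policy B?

-91

Policy A (T − 51, Z + 55):
  T = 19 − 51 = -32
  N = 63 + (-32) = 31
Policy B (T + 40):
  T = 19 + 40 = 59
  N = 63 + 59 = 122
N: 31 − 122 = -91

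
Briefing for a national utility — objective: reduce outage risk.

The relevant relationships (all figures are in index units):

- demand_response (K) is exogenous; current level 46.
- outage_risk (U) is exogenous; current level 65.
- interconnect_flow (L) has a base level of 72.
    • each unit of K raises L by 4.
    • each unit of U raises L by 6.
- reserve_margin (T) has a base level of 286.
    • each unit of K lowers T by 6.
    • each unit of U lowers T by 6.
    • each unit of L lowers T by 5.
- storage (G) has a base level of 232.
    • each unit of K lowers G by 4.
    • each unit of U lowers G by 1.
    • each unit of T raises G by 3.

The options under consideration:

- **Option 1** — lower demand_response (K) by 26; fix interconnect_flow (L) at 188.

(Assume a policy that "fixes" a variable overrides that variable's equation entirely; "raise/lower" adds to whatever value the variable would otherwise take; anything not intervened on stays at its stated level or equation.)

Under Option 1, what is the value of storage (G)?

Option 1 (K − 26, L := 188):
  K = 46 − 26 = 20
  U = 65
  L = 188
  T = 286 − 6·20 − 6·65 − 5·188 = -1164
  G = 232 − 4·20 − 65 + 3·(-1164) = -3405

-3405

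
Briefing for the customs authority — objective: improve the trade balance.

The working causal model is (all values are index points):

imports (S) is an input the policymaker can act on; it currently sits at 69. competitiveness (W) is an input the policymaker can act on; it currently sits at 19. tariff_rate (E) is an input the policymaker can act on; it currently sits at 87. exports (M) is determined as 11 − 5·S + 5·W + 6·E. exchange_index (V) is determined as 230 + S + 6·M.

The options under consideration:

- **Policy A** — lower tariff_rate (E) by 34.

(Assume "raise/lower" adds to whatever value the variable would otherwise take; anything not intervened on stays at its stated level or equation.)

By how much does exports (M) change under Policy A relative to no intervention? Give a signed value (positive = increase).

Baseline:
  S = 69
  W = 19
  E = 87
  M = 11 − 5·69 + 5·19 + 6·87 = 283
Policy A (E − 34):
  S = 69
  W = 19
  E = 87 − 34 = 53
  M = 11 − 5·69 + 5·19 + 6·53 = 79
Change in M: 79 − 283 = -204

-204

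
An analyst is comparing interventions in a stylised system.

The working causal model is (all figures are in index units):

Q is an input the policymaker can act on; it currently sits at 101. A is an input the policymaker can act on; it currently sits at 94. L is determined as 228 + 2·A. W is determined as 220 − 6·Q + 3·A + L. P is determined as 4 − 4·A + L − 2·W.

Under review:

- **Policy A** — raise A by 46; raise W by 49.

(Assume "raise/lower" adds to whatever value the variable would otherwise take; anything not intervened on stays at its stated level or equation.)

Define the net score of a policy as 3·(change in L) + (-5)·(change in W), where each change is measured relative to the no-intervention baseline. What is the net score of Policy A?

Baseline:
  Q = 101
  A = 94
  L = 228 + 2·94 = 416
  W = 220 − 6·101 + 3·94 + 416 = 312
Policy A (A + 46, W + 49):
  Q = 101
  A = 94 + 46 = 140
  L = 228 + 2·140 = 508
  W = 220 − 6·101 + 3·140 + 508 (+49 from intervention) = 591
ΔL = 508 − 416 = 92; ΔW = 591 − 312 = 279
Score = 3·92 + (-5)·279 = -1119

-1119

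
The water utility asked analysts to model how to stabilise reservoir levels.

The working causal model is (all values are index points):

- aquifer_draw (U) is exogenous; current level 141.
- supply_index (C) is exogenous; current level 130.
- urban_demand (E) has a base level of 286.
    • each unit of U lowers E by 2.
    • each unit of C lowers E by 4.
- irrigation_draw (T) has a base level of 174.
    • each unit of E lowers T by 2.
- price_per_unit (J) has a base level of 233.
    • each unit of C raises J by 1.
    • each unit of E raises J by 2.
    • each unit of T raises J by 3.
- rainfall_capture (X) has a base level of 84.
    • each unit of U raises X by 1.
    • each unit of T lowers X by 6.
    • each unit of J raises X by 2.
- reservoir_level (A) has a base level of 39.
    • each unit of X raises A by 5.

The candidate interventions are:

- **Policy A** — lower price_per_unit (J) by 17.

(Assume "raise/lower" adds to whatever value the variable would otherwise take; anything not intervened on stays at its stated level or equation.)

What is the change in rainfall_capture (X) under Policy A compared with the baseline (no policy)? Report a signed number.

Baseline:
  U = 141
  C = 130
  E = 286 − 2·141 − 4·130 = -516
  T = 174 − 2·(-516) = 1206
  J = 233 + 130 + 2·(-516) + 3·1206 = 2949
  X = 84 + 141 − 6·1206 + 2·2949 = -1113
Policy A (J − 17):
  U = 141
  C = 130
  E = 286 − 2·141 − 4·130 = -516
  T = 174 − 2·(-516) = 1206
  J = 233 + 130 + 2·(-516) + 3·1206 (−17 from intervention) = 2932
  X = 84 + 141 − 6·1206 + 2·2932 = -1147
Change in X: -1147 − (-1113) = -34

-34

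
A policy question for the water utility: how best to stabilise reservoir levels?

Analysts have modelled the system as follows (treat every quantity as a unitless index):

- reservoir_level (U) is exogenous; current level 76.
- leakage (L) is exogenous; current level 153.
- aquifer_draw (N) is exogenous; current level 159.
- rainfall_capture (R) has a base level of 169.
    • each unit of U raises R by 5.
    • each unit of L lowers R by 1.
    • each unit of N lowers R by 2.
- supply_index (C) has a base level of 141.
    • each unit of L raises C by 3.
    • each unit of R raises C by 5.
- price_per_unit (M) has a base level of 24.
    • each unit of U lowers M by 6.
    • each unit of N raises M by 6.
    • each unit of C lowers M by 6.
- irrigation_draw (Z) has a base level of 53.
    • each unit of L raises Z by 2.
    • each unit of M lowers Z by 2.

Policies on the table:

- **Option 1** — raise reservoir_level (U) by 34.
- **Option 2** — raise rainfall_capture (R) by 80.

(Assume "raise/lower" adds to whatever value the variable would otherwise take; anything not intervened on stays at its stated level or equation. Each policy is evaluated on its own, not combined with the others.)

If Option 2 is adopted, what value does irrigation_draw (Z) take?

Option 2 (R + 80):
  U = 76
  L = 153
  N = 159
  R = 169 + 5·76 − 153 − 2·159 (+80 from intervention) = 158
  C = 141 + 3·153 + 5·158 = 1390
  M = 24 − 6·76 + 6·159 − 6·1390 = -7818
  Z = 53 + 2·153 − 2·(-7818) = 15995

15995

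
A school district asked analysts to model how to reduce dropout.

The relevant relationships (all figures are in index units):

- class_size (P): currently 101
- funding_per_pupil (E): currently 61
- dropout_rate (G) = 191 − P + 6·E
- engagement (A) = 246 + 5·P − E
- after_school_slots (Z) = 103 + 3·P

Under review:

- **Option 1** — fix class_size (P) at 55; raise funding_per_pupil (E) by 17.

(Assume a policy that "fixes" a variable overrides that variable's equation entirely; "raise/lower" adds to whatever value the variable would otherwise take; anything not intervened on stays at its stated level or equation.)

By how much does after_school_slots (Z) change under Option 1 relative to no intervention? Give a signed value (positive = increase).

Baseline:
  P = 101
  Z = 103 + 3·101 = 406
Option 1 (P := 55, E + 17):
  P = 55
  Z = 103 + 3·55 = 268
Change in Z: 268 − 406 = -138

-138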